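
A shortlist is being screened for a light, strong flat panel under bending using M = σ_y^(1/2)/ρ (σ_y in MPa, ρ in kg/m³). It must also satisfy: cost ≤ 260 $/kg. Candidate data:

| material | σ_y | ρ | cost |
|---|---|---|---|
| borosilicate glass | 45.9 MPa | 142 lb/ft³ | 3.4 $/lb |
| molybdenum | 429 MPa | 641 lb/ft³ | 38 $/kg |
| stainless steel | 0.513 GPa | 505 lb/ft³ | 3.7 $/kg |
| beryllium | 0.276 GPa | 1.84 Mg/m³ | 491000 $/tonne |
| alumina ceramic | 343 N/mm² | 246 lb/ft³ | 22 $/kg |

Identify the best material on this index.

alumina ceramic

Screen on constraints: cost ≤ 260 $/kg. Survivors: borosilicate glass, molybdenum, stainless steel, alumina ceramic.
Normalizing units and computing the index:
  borosilicate glass: σ_y = 45.90 MPa, ρ = 2275 kg/m³
  molybdenum: σ_y = 429.0 MPa, ρ = 10270 kg/m³
  stainless steel: σ_y = 513.0 MPa, ρ = 8089 kg/m³
  alumina ceramic: σ_y = 343.0 MPa, ρ = 3941 kg/m³
  alumina ceramic: M = 4.70×10⁻³
  borosilicate glass: M = 2.98×10⁻³
  stainless steel: M = 2.80×10⁻³
  molybdenum: M = 2.02×10⁻³
Highest index: alumina ceramic.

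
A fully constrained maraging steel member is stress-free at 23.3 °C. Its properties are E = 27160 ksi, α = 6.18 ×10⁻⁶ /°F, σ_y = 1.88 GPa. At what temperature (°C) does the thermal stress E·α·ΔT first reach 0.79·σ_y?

736 °C

E = 27160 ksi = 187.3 GPa.
α = 6.18×10⁻⁶/°F × 9/5 = 11.1×10⁻⁶/K.
σ_y = 1.88 GPa = 1880 MPa.
E·α·ΔT = 1485 MPa ⇒ ΔT = 1485 / (187.3×10³ × 11.1×10⁻⁶) = 713.0 K.
T = 23.3 + 713.0 = 736.3 °C.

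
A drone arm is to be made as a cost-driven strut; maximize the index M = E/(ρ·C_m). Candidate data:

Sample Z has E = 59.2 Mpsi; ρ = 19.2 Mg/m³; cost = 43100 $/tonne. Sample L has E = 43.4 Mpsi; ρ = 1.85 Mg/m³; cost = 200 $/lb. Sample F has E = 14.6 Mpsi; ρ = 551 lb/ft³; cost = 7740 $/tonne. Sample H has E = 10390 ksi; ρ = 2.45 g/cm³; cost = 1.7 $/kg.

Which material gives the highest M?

After converting to SI:
  sample Z: E = 408.2 GPa, ρ = 19200 kg/m³, cost = 43.10 $/kg
  sample L: E = 299.2 GPa, ρ = 1850 kg/m³, cost = 440.9 $/kg
  sample F: E = 100.7 GPa, ρ = 8826 kg/m³, cost = 7.740 $/kg
  sample H: E = 71.64 GPa, ρ = 2450 kg/m³, cost = 1.700 $/kg
  sample H: M = 17.2 MN·m per $
  sample F: M = 1.47 MN·m per $
  sample Z: M = 0.493 MN·m per $
  sample L: M = 0.367 MN·m per $
The maximum is for sample H.

sample H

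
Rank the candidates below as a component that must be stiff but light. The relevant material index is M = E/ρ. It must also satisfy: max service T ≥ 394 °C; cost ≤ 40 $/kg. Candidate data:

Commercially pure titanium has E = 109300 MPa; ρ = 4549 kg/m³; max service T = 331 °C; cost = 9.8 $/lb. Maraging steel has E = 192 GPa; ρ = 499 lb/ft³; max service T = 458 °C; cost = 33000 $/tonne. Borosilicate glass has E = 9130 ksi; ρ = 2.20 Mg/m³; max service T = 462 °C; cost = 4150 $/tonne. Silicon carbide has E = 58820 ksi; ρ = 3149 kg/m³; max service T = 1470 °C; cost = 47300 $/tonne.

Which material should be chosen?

borosilicate glass

Screen on constraints: max service T ≥ 394 °C; cost ≤ 40 $/kg. Survivors: maraging steel, borosilicate glass.
Convert each candidate to consistent units, then evaluate M:
  maraging steel: E = 192.0 GPa, ρ = 7993 kg/m³
  borosilicate glass: E = 62.95 GPa, ρ = 2200 kg/m³
  borosilicate glass: M = 28.6 MN·m/kg
  maraging steel: M = 24.0 MN·m/kg
The maximum is for borosilicate glass.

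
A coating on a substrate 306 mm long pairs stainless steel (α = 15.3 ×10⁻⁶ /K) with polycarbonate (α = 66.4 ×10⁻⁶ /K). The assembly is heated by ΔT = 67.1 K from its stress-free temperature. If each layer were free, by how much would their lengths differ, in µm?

Δα = |15.3 − 66.4|×10⁻⁶/K = 51.1×10⁻⁶/K.
ΔL_mismatch = Δα·L·ΔT = 51.1×10⁻⁶ × 306.0 mm × 67.1 K = 1050 µm.

1050 µm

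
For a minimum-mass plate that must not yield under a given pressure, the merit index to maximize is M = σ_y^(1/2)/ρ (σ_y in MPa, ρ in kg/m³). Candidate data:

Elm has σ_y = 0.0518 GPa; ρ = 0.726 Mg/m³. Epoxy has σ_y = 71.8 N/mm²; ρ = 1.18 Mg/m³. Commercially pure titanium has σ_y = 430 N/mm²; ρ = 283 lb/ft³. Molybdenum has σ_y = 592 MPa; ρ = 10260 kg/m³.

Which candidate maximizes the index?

elm

Normalizing units and computing the index:
  elm: σ_y = 51.80 MPa, ρ = 726.0 kg/m³
  epoxy: σ_y = 71.80 MPa, ρ = 1180 kg/m³
  commercially pure titanium: σ_y = 430.0 MPa, ρ = 4533 kg/m³
  molybdenum: σ_y = 592.0 MPa, ρ = 10260 kg/m³
  elm: M = 9.91×10⁻³
  epoxy: M = 7.18×10⁻³
  commercially pure titanium: M = 4.57×10⁻³
  molybdenum: M = 2.37×10⁻³
Elm ranks first.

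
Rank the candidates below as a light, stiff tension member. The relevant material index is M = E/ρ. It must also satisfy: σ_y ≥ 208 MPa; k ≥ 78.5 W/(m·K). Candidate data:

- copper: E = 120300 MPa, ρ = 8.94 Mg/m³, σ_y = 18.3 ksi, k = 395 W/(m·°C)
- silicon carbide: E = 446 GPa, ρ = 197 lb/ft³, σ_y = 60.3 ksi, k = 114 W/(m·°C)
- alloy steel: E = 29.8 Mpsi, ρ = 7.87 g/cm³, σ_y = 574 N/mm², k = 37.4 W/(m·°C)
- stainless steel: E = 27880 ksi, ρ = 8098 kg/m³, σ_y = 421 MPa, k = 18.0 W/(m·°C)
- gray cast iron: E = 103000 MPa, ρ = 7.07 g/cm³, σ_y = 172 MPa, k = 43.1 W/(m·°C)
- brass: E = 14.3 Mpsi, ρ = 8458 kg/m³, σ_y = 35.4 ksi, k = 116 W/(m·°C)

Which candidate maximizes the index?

Screen on constraints: σ_y ≥ 208 MPa; k ≥ 78.5 W/(m·K). Survivors: silicon carbide, brass.
In SI units:
  silicon carbide: E = 446.0 GPa, ρ = 3156 kg/m³
  brass: E = 98.60 GPa, ρ = 8458 kg/m³
  silicon carbide: M = 141 MN·m/kg
  brass: M = 11.7 MN·m/kg
The maximum is for silicon carbide.

silicon carbide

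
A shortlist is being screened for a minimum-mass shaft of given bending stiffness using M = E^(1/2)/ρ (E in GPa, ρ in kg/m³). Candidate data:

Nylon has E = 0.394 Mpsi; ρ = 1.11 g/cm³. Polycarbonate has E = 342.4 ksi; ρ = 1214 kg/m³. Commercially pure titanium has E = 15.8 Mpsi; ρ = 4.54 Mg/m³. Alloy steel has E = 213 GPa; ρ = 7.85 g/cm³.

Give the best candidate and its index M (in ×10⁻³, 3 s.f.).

Convert each candidate to consistent units, then evaluate M:
  nylon: E = 2.717 GPa, ρ = 1110 kg/m³
  polycarbonate: E = 2.361 GPa, ρ = 1214 kg/m³
  commercially pure titanium: E = 108.9 GPa, ρ = 4540 kg/m³
  alloy steel: E = 213.0 GPa, ρ = 7850 kg/m³
  commercially pure titanium: M = 2.30×10⁻³
  alloy steel: M = 1.86×10⁻³
  nylon: M = 1.48×10⁻³
  polycarbonate: M = 1.27×10⁻³
Commercially pure titanium has the largest M.

commercially pure titanium, M = 2.30×10⁻³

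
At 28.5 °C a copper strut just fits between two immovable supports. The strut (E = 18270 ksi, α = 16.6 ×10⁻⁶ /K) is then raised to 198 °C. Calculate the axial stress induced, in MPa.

354 MPa

E = 18270 ksi = 126.0 GPa.
ΔT = 169.5 K. Constrained thermal stress σ = E·α·ΔT = 126.0×10³ MPa × 16.6×10⁻⁶ × 169.5 = 354 MPa (compressive).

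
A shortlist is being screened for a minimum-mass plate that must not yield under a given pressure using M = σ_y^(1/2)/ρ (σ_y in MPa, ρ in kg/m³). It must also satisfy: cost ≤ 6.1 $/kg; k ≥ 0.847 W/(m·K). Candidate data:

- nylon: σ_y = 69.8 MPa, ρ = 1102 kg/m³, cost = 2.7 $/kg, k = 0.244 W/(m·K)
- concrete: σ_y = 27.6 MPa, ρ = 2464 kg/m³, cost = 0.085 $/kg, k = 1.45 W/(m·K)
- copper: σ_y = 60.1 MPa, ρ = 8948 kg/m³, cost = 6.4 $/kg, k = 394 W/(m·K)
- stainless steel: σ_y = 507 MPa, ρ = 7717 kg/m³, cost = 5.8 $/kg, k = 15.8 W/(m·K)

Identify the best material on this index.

stainless steel

Screen on constraints: cost ≤ 6.1 $/kg; k ≥ 0.847 W/(m·K). Survivors: concrete, stainless steel.
Computing M directly (units already consistent):
  stainless steel: M = 2.92×10⁻³
  concrete: M = 2.13×10⁻³
Stainless steel has the largest M.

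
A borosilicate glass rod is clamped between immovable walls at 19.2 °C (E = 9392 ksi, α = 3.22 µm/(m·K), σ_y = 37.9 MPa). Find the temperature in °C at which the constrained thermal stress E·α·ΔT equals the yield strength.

201 °C

E = 9392 ksi = 64.76 GPa.
E·α·ΔT = 37.90 MPa ⇒ ΔT = 37.90 / (64.76×10³ × 3.22×10⁻⁶) = 181.8 K.
T = 19.2 + 181.8 = 201.0 °C.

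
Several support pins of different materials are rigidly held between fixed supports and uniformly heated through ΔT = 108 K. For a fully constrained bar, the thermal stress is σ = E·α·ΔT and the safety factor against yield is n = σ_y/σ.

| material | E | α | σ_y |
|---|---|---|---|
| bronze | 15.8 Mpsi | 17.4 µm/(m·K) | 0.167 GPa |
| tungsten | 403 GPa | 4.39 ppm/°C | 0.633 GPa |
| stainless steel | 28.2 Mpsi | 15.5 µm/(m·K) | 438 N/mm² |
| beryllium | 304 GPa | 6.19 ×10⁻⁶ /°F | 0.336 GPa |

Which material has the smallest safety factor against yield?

bronze

Converting E to GPa, α to ×10⁻⁶/K, σ_y to MPa, then σ and n for each:
  bronze: E = 108.9, α = 17.4, σ_y = 167.0 → σ = 205 MPa, n = 0.816
  tungsten: E = 403.0, α = 4.39, σ_y = 633.0 → σ = 191 MPa, n = 3.31
  stainless steel: E = 194.4, α = 15.5, σ_y = 438.0 → σ = 325 MPa, n = 1.35
  beryllium: E = 304.0, α = 11.1, σ_y = 336.0 → σ = 366 MPa, n = 0.918
Smallest n: bronze with n = 0.816.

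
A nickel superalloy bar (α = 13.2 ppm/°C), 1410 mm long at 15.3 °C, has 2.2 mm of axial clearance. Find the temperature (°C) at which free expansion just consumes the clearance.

α·L₀·ΔT = 2.2 mm ⇒ ΔT = 2.2 / (13.2×10⁻⁶ × 1410.0) = 118.2 K.
T = 15.3 + 118.2 = 133.5 °C.

134 °C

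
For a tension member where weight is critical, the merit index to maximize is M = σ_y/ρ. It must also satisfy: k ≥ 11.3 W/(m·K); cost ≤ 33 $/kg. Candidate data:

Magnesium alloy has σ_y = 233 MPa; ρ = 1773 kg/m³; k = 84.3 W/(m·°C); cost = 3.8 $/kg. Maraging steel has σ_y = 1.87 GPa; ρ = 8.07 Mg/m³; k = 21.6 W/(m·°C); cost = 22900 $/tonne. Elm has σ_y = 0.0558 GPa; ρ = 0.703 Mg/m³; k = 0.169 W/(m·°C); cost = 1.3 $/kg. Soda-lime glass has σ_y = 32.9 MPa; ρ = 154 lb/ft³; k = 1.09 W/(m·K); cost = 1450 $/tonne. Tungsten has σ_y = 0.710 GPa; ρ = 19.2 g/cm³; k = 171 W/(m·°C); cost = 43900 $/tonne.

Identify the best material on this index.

maraging steel

Screen on constraints: k ≥ 11.3 W/(m·K); cost ≤ 33 $/kg. Survivors: magnesium alloy, maraging steel.
After converting to SI:
  magnesium alloy: σ_y = 233.0 MPa, ρ = 1773 kg/m³
  maraging steel: σ_y = 1870 MPa, ρ = 8070 kg/m³
  maraging steel: M = 232 kN·m/kg
  magnesium alloy: M = 131 kN·m/kg
Maraging steel ranks first.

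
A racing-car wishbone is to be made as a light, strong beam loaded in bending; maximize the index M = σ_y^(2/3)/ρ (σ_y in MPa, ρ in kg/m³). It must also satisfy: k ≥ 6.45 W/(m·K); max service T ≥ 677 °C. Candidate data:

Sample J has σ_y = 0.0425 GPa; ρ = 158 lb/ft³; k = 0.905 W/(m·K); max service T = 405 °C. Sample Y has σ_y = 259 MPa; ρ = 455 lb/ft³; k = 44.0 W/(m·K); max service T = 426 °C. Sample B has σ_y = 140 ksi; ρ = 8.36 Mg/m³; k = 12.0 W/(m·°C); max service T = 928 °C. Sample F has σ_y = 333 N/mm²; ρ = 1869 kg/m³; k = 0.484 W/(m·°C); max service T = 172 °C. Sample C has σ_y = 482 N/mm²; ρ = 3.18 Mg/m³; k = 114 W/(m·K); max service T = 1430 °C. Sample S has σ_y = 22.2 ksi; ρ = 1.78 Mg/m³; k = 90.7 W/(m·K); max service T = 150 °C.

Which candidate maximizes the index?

sample C

Screen on constraints: k ≥ 6.45 W/(m·K); max service T ≥ 677 °C. Survivors: sample B, sample C.
Putting every candidate on a common basis:
  sample B: σ_y = 965.3 MPa, ρ = 8360 kg/m³
  sample C: σ_y = 482.0 MPa, ρ = 3180 kg/m³
  sample C: M = 19.3×10⁻³
  sample B: M = 11.7×10⁻³
Sample C has the largest M.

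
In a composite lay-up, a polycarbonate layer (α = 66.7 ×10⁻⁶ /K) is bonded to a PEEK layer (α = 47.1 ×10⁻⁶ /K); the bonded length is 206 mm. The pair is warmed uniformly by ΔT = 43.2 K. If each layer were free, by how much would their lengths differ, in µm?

Δα = |66.7 − 47.1|×10⁻⁶/K = 19.6×10⁻⁶/K.
ΔL_mismatch = Δα·L·ΔT = 19.6×10⁻⁶ × 206.0 mm × 43.2 K = 174 µm.

174 µm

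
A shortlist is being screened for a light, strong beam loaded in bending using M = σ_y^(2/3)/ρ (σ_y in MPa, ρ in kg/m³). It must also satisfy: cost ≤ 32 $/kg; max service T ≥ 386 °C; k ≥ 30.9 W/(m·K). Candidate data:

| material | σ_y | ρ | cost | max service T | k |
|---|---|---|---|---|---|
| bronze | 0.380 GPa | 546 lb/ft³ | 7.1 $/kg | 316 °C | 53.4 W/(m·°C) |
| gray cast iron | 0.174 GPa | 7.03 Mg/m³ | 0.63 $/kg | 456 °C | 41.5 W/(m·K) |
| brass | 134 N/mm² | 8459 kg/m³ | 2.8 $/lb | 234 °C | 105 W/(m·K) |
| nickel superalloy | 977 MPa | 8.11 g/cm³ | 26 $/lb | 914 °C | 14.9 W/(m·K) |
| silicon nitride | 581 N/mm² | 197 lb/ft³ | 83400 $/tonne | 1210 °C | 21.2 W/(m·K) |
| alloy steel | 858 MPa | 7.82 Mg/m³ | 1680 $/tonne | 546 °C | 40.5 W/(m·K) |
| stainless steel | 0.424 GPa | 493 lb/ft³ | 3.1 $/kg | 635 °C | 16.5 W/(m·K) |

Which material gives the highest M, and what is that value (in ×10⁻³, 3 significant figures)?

alloy steel, M = 11.5×10⁻³

Screen on constraints: cost ≤ 32 $/kg; max service T ≥ 386 °C; k ≥ 30.9 W/(m·K). Survivors: gray cast iron, alloy steel.
Normalizing units and computing the index:
  gray cast iron: σ_y = 174.0 MPa, ρ = 7030 kg/m³
  alloy steel: σ_y = 858.0 MPa, ρ = 7820 kg/m³
  alloy steel: M = 11.5×10⁻³
  gray cast iron: M = 4.43×10⁻³
Highest index: alloy steel.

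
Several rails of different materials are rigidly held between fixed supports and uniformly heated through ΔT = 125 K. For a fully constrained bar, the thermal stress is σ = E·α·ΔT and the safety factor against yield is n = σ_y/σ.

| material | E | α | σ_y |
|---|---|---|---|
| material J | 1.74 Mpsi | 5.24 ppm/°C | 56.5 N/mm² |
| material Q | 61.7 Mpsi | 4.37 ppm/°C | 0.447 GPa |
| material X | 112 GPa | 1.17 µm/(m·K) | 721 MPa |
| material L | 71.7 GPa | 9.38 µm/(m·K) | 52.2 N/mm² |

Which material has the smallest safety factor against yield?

material L

In consistent units (E in GPa, α in ×10⁻⁶/K, σ_y in MPa):
  material J: E = 12.00, α = 5.24, σ_y = 56.50 → σ = 7.86 MPa, n = 7.19
  material Q: E = 425.4, α = 4.37, σ_y = 447.0 → σ = 232 MPa, n = 1.92
  material X: E = 112.0, α = 1.17, σ_y = 721.0 → σ = 16.4 MPa, n = 44.0
  material L: E = 71.70, α = 9.38, σ_y = 52.20 → σ = 84.1 MPa, n = 0.621
Smallest n: material L with n = 0.621.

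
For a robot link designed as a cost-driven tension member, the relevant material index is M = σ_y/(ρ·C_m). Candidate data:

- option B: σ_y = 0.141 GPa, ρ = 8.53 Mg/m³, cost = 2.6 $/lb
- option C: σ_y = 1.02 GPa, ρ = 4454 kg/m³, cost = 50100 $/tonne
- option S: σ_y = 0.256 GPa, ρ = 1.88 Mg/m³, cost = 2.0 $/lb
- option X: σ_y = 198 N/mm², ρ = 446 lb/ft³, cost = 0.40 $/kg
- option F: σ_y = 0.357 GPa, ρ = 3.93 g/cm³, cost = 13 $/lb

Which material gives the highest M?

option X

After converting to SI:
  option B: σ_y = 141.0 MPa, ρ = 8530 kg/m³, cost = 5.732 $/kg
  option C: σ_y = 1020 MPa, ρ = 4454 kg/m³, cost = 50.10 $/kg
  option S: σ_y = 256.0 MPa, ρ = 1880 kg/m³, cost = 4.409 $/kg
  option X: σ_y = 198.0 MPa, ρ = 7144 kg/m³, cost = 0.4000 $/kg
  option F: σ_y = 357.0 MPa, ρ = 3930 kg/m³, cost = 28.66 $/kg
  option X: M = 69.3 kN·m per $
  option S: M = 30.9 kN·m per $
  option C: M = 4.57 kN·m per $
  option F: M = 3.17 kN·m per $
  option B: M = 2.88 kN·m per $
Option X ranks first.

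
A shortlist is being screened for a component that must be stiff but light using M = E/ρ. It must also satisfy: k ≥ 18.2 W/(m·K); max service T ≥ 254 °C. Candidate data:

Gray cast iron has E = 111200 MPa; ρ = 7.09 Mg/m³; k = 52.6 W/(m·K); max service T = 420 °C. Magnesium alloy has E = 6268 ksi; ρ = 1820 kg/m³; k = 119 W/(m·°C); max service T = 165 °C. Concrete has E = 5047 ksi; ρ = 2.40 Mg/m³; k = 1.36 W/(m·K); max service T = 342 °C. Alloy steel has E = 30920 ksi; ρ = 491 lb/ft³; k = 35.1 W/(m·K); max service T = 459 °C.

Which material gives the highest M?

alloy steel

Screen on constraints: k ≥ 18.2 W/(m·K); max service T ≥ 254 °C. Survivors: gray cast iron, alloy steel.
After converting to SI:
  gray cast iron: E = 111.2 GPa, ρ = 7090 kg/m³
  alloy steel: E = 213.2 GPa, ρ = 7865 kg/m³
  alloy steel: M = 27.1 MN·m/kg
  gray cast iron: M = 15.7 MN·m/kg
Alloy steel ranks first.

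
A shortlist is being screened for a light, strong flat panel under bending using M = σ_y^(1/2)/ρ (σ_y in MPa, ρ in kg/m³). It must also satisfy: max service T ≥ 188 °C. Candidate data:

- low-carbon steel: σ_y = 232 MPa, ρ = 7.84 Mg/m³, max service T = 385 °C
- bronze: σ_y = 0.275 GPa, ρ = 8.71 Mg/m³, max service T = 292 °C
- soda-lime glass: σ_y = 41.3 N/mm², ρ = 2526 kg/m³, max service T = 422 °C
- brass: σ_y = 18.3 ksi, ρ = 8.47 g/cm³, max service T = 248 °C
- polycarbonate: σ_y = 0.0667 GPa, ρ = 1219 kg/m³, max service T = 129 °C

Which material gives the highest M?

soda-lime glass

Screen on constraints: max service T ≥ 188 °C. Survivors: low-carbon steel, bronze, soda-lime glass, brass.
Convert each candidate to consistent units, then evaluate M:
  low-carbon steel: σ_y = 232.0 MPa, ρ = 7840 kg/m³
  bronze: σ_y = 275.0 MPa, ρ = 8710 kg/m³
  soda-lime glass: σ_y = 41.30 MPa, ρ = 2526 kg/m³
  brass: σ_y = 126.2 MPa, ρ = 8470 kg/m³
  soda-lime glass: M = 2.54×10⁻³
  low-carbon steel: M = 1.94×10⁻³
  bronze: M = 1.90×10⁻³
  brass: M = 1.33×10⁻³
Soda-lime glass has the largest M.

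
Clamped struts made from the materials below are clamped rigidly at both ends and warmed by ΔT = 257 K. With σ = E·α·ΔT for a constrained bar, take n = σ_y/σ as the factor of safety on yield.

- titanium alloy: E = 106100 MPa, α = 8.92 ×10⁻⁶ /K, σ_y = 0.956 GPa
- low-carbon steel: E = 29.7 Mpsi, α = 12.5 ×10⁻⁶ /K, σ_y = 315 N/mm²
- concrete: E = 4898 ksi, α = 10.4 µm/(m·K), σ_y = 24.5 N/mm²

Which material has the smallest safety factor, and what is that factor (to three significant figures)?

Per material, after unit conversion:
  titanium alloy: E = 106.1, α = 8.92, σ_y = 956.0 → σ = 243 MPa, n = 3.93
  low-carbon steel: E = 204.8, α = 12.5, σ_y = 315.0 → σ = 658 MPa, n = 0.479
  concrete: E = 33.77, α = 10.4, σ_y = 24.50 → σ = 90.3 MPa, n = 0.271
Smallest n: concrete with n = 0.271.

concrete, n = 0.271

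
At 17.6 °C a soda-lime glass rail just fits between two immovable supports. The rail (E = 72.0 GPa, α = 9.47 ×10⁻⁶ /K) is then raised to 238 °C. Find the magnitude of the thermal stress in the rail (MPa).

ΔT = 220.4 K. Constrained thermal stress σ = E·α·ΔT = 72.00×10³ MPa × 9.47×10⁻⁶ × 220.4 = 150 MPa (compressive).

150 MPa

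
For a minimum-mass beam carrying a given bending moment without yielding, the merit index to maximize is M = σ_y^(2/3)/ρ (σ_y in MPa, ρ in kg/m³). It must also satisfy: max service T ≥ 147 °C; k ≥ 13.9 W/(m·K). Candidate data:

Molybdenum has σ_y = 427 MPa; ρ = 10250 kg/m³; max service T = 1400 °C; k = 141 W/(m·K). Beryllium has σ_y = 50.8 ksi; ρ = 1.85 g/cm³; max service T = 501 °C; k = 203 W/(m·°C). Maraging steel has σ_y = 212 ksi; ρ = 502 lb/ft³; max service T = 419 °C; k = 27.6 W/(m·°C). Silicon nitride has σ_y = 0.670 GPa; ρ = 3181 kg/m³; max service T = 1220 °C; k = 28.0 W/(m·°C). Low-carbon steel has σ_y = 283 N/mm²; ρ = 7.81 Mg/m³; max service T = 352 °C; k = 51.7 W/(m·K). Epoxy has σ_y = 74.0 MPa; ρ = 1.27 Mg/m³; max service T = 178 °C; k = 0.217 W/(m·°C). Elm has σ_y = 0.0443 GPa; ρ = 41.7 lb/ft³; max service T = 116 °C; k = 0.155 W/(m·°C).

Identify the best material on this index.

beryllium

Screen on constraints: max service T ≥ 147 °C; k ≥ 13.9 W/(m·K). Survivors: molybdenum, beryllium, maraging steel, silicon nitride, low-carbon steel.
In SI units:
  molybdenum: σ_y = 427.0 MPa, ρ = 10250 kg/m³
  beryllium: σ_y = 350.3 MPa, ρ = 1850 kg/m³
  maraging steel: σ_y = 1462 MPa, ρ = 8041 kg/m³
  silicon nitride: σ_y = 670.0 MPa, ρ = 3181 kg/m³
  low-carbon steel: σ_y = 283.0 MPa, ρ = 7810 kg/m³
  beryllium: M = 26.9×10⁻³
  silicon nitride: M = 24.1×10⁻³
  maraging steel: M = 16.0×10⁻³
  molybdenum: M = 5.53×10⁻³
  low-carbon steel: M = 5.52×10⁻³
The maximum is for beryllium.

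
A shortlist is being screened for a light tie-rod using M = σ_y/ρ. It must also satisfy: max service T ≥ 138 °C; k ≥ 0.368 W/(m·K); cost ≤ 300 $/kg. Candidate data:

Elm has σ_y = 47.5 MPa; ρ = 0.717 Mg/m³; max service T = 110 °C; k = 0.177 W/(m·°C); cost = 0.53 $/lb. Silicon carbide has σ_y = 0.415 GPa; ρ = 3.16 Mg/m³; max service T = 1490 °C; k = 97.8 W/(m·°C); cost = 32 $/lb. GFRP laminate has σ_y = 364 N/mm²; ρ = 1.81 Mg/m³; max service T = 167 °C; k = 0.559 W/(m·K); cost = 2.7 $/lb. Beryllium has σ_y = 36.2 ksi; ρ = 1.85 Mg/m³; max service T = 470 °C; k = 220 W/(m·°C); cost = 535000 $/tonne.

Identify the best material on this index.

GFRP laminate

Screen on constraints: max service T ≥ 138 °C; k ≥ 0.368 W/(m·K); cost ≤ 300 $/kg. Survivors: silicon carbide, GFRP laminate.
Normalizing units and computing the index:
  silicon carbide: σ_y = 415.0 MPa, ρ = 3160 kg/m³
  GFRP laminate: σ_y = 364.0 MPa, ρ = 1810 kg/m³
  GFRP laminate: M = 201 kN·m/kg
  silicon carbide: M = 131 kN·m/kg
GFRP laminate has the largest M.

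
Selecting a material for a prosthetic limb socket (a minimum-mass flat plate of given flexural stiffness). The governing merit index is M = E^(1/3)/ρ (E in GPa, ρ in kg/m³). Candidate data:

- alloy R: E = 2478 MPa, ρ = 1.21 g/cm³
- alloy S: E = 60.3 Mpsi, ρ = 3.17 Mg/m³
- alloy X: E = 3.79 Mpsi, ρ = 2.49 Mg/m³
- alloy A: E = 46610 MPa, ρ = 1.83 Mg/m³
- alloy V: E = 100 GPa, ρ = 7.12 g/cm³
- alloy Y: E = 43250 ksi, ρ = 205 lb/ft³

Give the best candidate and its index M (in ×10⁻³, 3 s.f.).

Putting every candidate on a common basis:
  alloy R: E = 2.478 GPa, ρ = 1210 kg/m³
  alloy S: E = 415.8 GPa, ρ = 3170 kg/m³
  alloy X: E = 26.13 GPa, ρ = 2490 kg/m³
  alloy A: E = 46.61 GPa, ρ = 1830 kg/m³
  alloy V: E = 100.0 GPa, ρ = 7120 kg/m³
  alloy Y: E = 298.2 GPa, ρ = 3284 kg/m³
  alloy S: M = 2.35×10⁻³
  alloy Y: M = 2.03×10⁻³
  alloy A: M = 1.97×10⁻³
  alloy X: M = 1.19×10⁻³
  alloy R: M = 1.12×10⁻³
  alloy V: M = 0.652×10⁻³
The maximum is for alloy S.

alloy S, M = 2.35×10⁻³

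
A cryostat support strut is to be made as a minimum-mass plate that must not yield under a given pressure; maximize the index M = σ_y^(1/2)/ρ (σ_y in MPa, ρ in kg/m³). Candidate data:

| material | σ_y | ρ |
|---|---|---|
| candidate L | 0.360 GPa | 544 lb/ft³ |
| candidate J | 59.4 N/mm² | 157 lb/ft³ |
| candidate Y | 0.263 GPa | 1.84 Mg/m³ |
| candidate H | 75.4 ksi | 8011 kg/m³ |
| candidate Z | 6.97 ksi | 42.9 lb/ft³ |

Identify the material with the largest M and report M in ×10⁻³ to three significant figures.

candidate Z, M = 10.1×10⁻³

In SI units:
  candidate L: σ_y = 360.0 MPa, ρ = 8714 kg/m³
  candidate J: σ_y = 59.40 MPa, ρ = 2515 kg/m³
  candidate Y: σ_y = 263.0 MPa, ρ = 1840 kg/m³
  candidate H: σ_y = 519.9 MPa, ρ = 8011 kg/m³
  candidate Z: σ_y = 48.06 MPa, ρ = 687.2 kg/m³
  candidate Z: M = 10.1×10⁻³
  candidate Y: M = 8.81×10⁻³
  candidate J: M = 3.06×10⁻³
  candidate H: M = 2.85×10⁻³
  candidate L: M = 2.18×10⁻³
Candidate Z ranks first.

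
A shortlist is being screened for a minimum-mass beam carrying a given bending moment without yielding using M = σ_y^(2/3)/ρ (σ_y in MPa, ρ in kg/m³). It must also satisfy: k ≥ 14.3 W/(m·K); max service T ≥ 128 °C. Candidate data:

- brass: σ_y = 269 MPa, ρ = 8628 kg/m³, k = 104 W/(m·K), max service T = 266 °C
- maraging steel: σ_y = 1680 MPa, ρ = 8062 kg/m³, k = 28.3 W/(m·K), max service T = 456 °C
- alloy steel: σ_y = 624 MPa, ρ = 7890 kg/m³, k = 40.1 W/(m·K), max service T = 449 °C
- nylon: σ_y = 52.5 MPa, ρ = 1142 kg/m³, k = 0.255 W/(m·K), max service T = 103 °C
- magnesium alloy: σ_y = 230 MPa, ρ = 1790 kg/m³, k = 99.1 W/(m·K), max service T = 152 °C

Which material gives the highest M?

Screen on constraints: k ≥ 14.3 W/(m·K); max service T ≥ 128 °C. Survivors: brass, maraging steel, alloy steel, magnesium alloy.
Evaluate M for each candidate:
  magnesium alloy: M = 21.0×10⁻³
  maraging steel: M = 17.5×10⁻³
  alloy steel: M = 9.26×10⁻³
  brass: M = 4.83×10⁻³
Magnesium alloy ranks first.

magnesium alloy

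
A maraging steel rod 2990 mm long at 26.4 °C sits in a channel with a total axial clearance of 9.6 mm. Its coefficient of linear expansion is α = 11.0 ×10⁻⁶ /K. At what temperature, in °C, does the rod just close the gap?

α·L₀·ΔT = 9.6 mm ⇒ ΔT = 9.6 / (11.0×10⁻⁶ × 2990.0) = 291.9 K.
T = 26.4 + 291.9 = 318.3 °C.

318 °C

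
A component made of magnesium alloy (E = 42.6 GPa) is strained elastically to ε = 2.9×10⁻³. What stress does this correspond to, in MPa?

σ = E·ε = 42600 MPa × 2.9×10⁻³ = 124 MPa.

124 MPa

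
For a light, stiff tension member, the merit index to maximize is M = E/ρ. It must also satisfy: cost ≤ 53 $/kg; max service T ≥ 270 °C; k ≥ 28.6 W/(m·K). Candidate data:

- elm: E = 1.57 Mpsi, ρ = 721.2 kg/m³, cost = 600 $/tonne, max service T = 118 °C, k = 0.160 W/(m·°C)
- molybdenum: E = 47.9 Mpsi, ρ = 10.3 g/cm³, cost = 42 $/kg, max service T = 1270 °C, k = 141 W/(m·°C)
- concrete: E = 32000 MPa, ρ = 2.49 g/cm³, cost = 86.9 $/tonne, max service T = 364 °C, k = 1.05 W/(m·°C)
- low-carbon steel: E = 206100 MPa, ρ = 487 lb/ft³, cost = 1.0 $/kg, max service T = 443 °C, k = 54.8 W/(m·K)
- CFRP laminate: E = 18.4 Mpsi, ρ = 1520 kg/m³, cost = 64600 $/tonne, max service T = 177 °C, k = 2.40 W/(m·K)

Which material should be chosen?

Screen on constraints: cost ≤ 53 $/kg; max service T ≥ 270 °C; k ≥ 28.6 W/(m·K). Survivors: molybdenum, low-carbon steel.
After converting to SI:
  molybdenum: E = 330.3 GPa, ρ = 10300 kg/m³
  low-carbon steel: E = 206.1 GPa, ρ = 7801 kg/m³
  molybdenum: M = 32.1 MN·m/kg
  low-carbon steel: M = 26.4 MN·m/kg
The maximum is for molybdenum.

molybdenum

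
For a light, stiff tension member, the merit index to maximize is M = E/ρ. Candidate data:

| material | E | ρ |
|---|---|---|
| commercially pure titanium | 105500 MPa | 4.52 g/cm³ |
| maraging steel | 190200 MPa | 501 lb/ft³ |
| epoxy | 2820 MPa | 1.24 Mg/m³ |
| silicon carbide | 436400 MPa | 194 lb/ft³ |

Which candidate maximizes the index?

silicon carbide

In SI units:
  commercially pure titanium: E = 105.5 GPa, ρ = 4520 kg/m³
  maraging steel: E = 190.2 GPa, ρ = 8025 kg/m³
  epoxy: E = 2.820 GPa, ρ = 1240 kg/m³
  silicon carbide: E = 436.4 GPa, ρ = 3108 kg/m³
  silicon carbide: M = 140 MN·m/kg
  maraging steel: M = 23.7 MN·m/kg
  commercially pure titanium: M = 23.3 MN·m/kg
  epoxy: M = 2.27 MN·m/kg
Silicon carbide has the largest M.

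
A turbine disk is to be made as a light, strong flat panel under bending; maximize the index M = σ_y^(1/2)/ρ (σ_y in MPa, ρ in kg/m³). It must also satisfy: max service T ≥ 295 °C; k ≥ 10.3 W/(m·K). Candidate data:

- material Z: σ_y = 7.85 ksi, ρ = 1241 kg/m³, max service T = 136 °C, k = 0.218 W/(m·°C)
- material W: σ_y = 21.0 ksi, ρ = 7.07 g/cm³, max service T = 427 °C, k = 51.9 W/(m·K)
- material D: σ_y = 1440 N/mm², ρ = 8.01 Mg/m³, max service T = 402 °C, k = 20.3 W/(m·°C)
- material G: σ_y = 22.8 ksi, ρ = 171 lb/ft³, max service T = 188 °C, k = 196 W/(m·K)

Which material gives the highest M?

Screen on constraints: max service T ≥ 295 °C; k ≥ 10.3 W/(m·K). Survivors: material W, material D.
Convert each candidate to consistent units, then evaluate M:
  material W: σ_y = 144.8 MPa, ρ = 7070 kg/m³
  material D: σ_y = 1440 MPa, ρ = 8010 kg/m³
  material D: M = 4.74×10⁻³
  material W: M = 1.70×10⁻³
Highest index: material D.

material D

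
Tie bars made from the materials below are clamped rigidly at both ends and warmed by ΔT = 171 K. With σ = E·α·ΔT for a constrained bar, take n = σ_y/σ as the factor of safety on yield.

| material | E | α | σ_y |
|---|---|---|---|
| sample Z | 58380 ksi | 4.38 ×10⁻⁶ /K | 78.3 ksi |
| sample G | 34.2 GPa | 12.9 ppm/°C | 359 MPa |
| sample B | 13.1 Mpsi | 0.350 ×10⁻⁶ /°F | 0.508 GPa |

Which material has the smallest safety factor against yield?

sample Z

Per material, after unit conversion:
  sample Z: E = 402.5, α = 4.38, σ_y = 539.9 → σ = 301 MPa, n = 1.79
  sample G: E = 34.20, α = 12.9, σ_y = 359.0 → σ = 75.4 MPa, n = 4.76
  sample B: E = 90.32, α = 0.630, σ_y = 508.0 → σ = 9.73 MPa, n = 52.2
Sample Z has the lowest safety factor, n = 1.79.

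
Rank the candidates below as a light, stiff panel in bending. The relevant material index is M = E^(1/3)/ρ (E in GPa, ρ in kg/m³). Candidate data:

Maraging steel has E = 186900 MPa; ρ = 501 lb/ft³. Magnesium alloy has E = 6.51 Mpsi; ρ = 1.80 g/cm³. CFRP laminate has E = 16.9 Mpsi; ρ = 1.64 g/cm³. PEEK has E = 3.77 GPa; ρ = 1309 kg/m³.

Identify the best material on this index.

After converting to SI:
  maraging steel: E = 186.9 GPa, ρ = 8025 kg/m³
  magnesium alloy: E = 44.88 GPa, ρ = 1800 kg/m³
  CFRP laminate: E = 116.5 GPa, ρ = 1640 kg/m³
  PEEK: E = 3.770 GPa, ρ = 1309 kg/m³
  CFRP laminate: M = 2.98×10⁻³
  magnesium alloy: M = 1.97×10⁻³
  PEEK: M = 1.19×10⁻³
  maraging steel: M = 0.712×10⁻³
Highest index: CFRP laminate.

CFRP laminate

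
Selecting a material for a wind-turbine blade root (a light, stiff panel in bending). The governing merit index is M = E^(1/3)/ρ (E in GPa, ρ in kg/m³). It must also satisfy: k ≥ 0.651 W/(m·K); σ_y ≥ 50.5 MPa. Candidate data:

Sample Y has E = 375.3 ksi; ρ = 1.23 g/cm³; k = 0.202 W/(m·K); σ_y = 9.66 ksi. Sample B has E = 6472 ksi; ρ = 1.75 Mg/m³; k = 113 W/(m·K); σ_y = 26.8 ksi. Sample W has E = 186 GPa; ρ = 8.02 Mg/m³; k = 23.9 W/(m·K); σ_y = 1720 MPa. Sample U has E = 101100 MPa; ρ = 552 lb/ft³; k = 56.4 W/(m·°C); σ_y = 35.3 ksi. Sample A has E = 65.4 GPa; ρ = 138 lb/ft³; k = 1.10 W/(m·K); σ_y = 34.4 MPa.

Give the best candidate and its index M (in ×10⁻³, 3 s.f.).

Screen on constraints: k ≥ 0.651 W/(m·K); σ_y ≥ 50.5 MPa. Survivors: sample B, sample W, sample U.
Convert each candidate to consistent units, then evaluate M:
  sample B: E = 44.62 GPa, ρ = 1750 kg/m³
  sample W: E = 186.0 GPa, ρ = 8020 kg/m³
  sample U: E = 101.1 GPa, ρ = 8842 kg/m³
  sample B: M = 2.03×10⁻³
  sample W: M = 0.712×10⁻³
  sample U: M = 0.527×10⁻³
Sample B ranks first.

sample B, M = 2.03×10⁻³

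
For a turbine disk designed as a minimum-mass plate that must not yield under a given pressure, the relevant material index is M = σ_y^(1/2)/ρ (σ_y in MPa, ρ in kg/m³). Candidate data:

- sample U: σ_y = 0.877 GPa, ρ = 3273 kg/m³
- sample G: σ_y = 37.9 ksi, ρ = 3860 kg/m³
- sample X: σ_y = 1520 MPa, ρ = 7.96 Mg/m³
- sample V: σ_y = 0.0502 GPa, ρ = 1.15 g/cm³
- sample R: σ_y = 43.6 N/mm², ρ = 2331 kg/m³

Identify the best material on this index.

In SI units:
  sample U: σ_y = 877.0 MPa, ρ = 3273 kg/m³
  sample G: σ_y = 261.3 MPa, ρ = 3860 kg/m³
  sample X: σ_y = 1520 MPa, ρ = 7960 kg/m³
  sample V: σ_y = 50.20 MPa, ρ = 1150 kg/m³
  sample R: σ_y = 43.60 MPa, ρ = 2331 kg/m³
  sample U: M = 9.05×10⁻³
  sample V: M = 6.16×10⁻³
  sample X: M = 4.90×10⁻³
  sample G: M = 4.19×10⁻³
  sample R: M = 2.83×10⁻³
The maximum is for sample U.

sample U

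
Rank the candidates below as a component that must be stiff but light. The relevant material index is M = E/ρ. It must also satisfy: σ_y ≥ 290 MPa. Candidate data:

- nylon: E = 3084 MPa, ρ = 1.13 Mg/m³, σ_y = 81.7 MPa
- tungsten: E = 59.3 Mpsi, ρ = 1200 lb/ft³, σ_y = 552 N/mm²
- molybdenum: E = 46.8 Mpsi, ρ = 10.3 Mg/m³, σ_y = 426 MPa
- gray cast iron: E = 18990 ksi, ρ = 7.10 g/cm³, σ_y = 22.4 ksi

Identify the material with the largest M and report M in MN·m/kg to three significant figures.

Screen on constraints: σ_y ≥ 290 MPa. Survivors: tungsten, molybdenum.
Putting every candidate on a common basis:
  tungsten: E = 408.9 GPa, ρ = 19220 kg/m³
  molybdenum: E = 322.7 GPa, ρ = 10300 kg/m³
  molybdenum: M = 31.3 MN·m/kg
  tungsten: M = 21.3 MN·m/kg
Molybdenum has the largest M.

molybdenum, M = 31.3 MN·m/kg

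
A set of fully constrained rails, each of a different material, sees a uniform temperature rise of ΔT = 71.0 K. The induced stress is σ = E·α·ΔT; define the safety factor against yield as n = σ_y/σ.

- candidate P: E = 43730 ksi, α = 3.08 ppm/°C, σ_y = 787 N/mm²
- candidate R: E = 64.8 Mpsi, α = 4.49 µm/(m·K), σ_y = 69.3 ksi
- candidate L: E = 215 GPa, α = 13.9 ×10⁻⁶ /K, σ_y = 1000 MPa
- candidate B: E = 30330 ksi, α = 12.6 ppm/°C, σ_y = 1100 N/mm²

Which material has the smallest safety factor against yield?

With everything in SI (GPa, ×10⁻⁶/K, MPa):
  candidate P: E = 301.5, α = 3.08, σ_y = 787.0 → σ = 65.9 MPa, n = 11.9
  candidate R: E = 446.8, α = 4.49, σ_y = 477.8 → σ = 142 MPa, n = 3.35
  candidate L: E = 215.0, α = 13.9, σ_y = 1000 → σ = 212 MPa, n = 4.71
  candidate B: E = 209.1, α = 12.6, σ_y = 1100 → σ = 187 MPa, n = 5.88
Smallest n: candidate R with n = 3.35.

candidate R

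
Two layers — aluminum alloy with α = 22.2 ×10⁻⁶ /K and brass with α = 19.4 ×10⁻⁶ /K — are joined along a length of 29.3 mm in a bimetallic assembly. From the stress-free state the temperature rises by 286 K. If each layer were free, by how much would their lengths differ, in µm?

Δα = |22.2 − 19.4|×10⁻⁶/K = 2.80×10⁻⁶/K.
ΔL_mismatch = Δα·L·ΔT = 2.80×10⁻⁶ × 29.3 mm × 286.0 K = 23.5 µm.

23.5 µm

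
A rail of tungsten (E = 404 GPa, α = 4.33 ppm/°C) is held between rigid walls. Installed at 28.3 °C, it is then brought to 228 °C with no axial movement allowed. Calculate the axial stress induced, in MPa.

349 MPa

ΔT = 199.7 K. Constrained thermal stress σ = E·α·ΔT = 404.0×10³ MPa × 4.33×10⁻⁶ × 199.7 = 349 MPa (compressive).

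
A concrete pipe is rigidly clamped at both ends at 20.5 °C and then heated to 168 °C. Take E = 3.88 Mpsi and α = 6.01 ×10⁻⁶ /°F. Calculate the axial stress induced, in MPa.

42.7 MPa

E = 3.88 Mpsi = 26.75 GPa.
α = 6.01×10⁻⁶/°F × 9/5 = 10.8×10⁻⁶/K.
ΔT = 147.5 K. Constrained thermal stress σ = E·α·ΔT = 26.75×10³ MPa × 10.8×10⁻⁶ × 147.5 = 42.7 MPa (compressive).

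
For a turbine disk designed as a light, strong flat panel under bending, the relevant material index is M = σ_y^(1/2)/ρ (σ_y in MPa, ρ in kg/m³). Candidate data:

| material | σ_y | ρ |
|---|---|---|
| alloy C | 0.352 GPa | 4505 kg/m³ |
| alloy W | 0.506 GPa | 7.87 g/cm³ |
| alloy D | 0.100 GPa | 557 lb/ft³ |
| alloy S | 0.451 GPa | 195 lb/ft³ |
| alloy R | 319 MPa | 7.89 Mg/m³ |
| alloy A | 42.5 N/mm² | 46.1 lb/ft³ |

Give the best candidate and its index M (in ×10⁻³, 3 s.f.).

alloy A, M = 8.83×10⁻³

After converting to SI:
  alloy C: σ_y = 352.0 MPa, ρ = 4505 kg/m³
  alloy W: σ_y = 506.0 MPa, ρ = 7870 kg/m³
  alloy D: σ_y = 100.0 MPa, ρ = 8922 kg/m³
  alloy S: σ_y = 451.0 MPa, ρ = 3124 kg/m³
  alloy R: σ_y = 319.0 MPa, ρ = 7890 kg/m³
  alloy A: σ_y = 42.50 MPa, ρ = 738.5 kg/m³
  alloy A: M = 8.83×10⁻³
  alloy S: M = 6.80×10⁻³
  alloy C: M = 4.16×10⁻³
  alloy W: M = 2.86×10⁻³
  alloy R: M = 2.26×10⁻³
  alloy D: M = 1.12×10⁻³
Alloy A ranks first.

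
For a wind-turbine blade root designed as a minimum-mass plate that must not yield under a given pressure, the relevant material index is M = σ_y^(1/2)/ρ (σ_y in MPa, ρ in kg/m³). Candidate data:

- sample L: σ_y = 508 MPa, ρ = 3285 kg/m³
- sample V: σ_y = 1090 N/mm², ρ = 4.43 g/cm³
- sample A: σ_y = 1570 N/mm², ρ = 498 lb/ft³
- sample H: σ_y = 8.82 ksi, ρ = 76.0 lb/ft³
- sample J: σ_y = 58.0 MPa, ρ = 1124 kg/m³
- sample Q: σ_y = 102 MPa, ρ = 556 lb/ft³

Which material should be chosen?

sample V

After converting to SI:
  sample L: σ_y = 508.0 MPa, ρ = 3285 kg/m³
  sample V: σ_y = 1090 MPa, ρ = 4430 kg/m³
  sample A: σ_y = 1570 MPa, ρ = 7977 kg/m³
  sample H: σ_y = 60.81 MPa, ρ = 1217 kg/m³
  sample J: σ_y = 58.00 MPa, ρ = 1124 kg/m³
  sample Q: σ_y = 102.0 MPa, ρ = 8906 kg/m³
  sample V: M = 7.45×10⁻³
  sample L: M = 6.86×10⁻³
  sample J: M = 6.78×10⁻³
  sample H: M = 6.41×10⁻³
  sample A: M = 4.97×10⁻³
  sample Q: M = 1.13×10⁻³
Sample V has the largest M.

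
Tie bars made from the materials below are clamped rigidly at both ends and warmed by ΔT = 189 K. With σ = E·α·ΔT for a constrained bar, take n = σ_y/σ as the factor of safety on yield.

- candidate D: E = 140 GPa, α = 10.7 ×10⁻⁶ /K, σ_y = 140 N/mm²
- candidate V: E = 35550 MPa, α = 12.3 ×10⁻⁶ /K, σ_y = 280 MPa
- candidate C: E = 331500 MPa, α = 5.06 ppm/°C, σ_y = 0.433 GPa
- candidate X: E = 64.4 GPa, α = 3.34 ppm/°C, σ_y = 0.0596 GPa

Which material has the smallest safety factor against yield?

candidate D

Per material, after unit conversion:
  candidate D: E = 140.0, α = 10.7, σ_y = 140.0 → σ = 283 MPa, n = 0.494
  candidate V: E = 35.55, α = 12.3, σ_y = 280.0 → σ = 82.6 MPa, n = 3.39
  candidate C: E = 331.5, α = 5.06, σ_y = 433.0 → σ = 317 MPa, n = 1.37
  candidate X: E = 64.40, α = 3.34, σ_y = 59.60 → σ = 40.7 MPa, n = 1.47
Smallest n: candidate D with n = 0.494.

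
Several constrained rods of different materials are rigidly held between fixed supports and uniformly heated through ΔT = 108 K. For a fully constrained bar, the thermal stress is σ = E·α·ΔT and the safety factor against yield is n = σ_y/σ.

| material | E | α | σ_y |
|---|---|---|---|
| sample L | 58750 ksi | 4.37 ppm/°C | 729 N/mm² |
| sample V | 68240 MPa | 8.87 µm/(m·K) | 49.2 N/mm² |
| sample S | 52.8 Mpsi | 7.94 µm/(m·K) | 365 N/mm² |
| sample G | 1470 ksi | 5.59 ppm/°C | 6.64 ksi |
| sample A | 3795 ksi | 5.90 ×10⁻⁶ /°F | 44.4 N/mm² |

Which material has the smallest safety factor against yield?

Per material, after unit conversion:
  sample L: E = 405.1, α = 4.37, σ_y = 729.0 → σ = 191 MPa, n = 3.81
  sample V: E = 68.24, α = 8.87, σ_y = 49.20 → σ = 65.4 MPa, n = 0.753
  sample S: E = 364.0, α = 7.94, σ_y = 365.0 → σ = 312 MPa, n = 1.17
  sample G: E = 10.14, α = 5.59, σ_y = 45.78 → σ = 6.12 MPa, n = 7.48
  sample A: E = 26.17, α = 10.6, σ_y = 44.40 → σ = 30.0 MPa, n = 1.48
Smallest n: sample V with n = 0.753.

sample V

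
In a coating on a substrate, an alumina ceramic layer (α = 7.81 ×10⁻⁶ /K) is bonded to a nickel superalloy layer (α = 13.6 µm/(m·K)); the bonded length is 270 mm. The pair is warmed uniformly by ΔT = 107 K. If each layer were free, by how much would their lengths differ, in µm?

167 µm

Δα = |7.81 − 13.6|×10⁻⁶/K = 5.79×10⁻⁶/K.
ΔL_mismatch = Δα·L·ΔT = 5.79×10⁻⁶ × 270.0 mm × 107.0 K = 167 µm.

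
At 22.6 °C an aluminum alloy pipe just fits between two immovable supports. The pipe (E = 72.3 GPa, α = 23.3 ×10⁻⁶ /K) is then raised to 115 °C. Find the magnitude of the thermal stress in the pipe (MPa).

156 MPa

ΔT = 92.40 K. Constrained thermal stress σ = E·α·ΔT = 72.30×10³ MPa × 23.3×10⁻⁶ × 92.40 = 156 MPa (compressive).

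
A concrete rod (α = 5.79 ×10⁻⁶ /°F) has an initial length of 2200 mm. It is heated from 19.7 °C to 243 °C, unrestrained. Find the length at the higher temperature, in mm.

Convert α: 5.79×10⁻⁶/°F × (9/5) = 10.4×10⁻⁶/K.
ΔT = 243 − 19.7 = 223.3 K.
ΔL = α·L₀·ΔT = 10.4×10⁻⁶ × 2200 mm × 223.3 K = 5.12 mm.
L = L₀ + ΔL = 2200 + 5.12 = 2205.1 mm.

2205.1 mm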